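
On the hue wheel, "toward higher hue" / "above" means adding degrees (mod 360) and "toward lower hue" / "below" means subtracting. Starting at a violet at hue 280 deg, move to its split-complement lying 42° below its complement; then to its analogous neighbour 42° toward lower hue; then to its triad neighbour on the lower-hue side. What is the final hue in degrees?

256°

split-comp 42° ↓ +138°: 280 + 138 = 418 → 418 − 360 = 58°
analog 42° ↓ −42°: 58 − 42 = 16°
triadic ↓ −120°: 16 − 120 = -104 → -104 + 360 = 256°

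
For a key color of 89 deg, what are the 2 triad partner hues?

209° and 329°

A triad places three hues 120° apart.
89 + 120 = 209°
89 + 240 = 329°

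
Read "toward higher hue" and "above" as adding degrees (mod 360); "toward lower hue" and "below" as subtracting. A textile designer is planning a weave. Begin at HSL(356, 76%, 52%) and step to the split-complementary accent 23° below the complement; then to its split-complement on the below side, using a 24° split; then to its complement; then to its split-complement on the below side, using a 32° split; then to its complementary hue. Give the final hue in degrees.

356 + 157 = 513 → 513 − 360 = 153°   (split-comp 23° ↓)
153 + 156 = 309°   (split-comp 24° ↓)
309 + 180 = 489 → 489 − 360 = 129°   (complement)
129 + 148 = 277°   (split-comp 32° ↓)
277 + 180 = 457 → 457 − 360 = 97°   (complement)

97°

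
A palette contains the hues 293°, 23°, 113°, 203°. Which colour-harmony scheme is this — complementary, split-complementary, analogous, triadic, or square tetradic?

Sort the hues: 23°, 113°, 203°, 293°.
Successive gaps around the wheel: 90°, 90°, 90°, 90°.
Four hues every 90° form a square tetradic scheme.

square tetradic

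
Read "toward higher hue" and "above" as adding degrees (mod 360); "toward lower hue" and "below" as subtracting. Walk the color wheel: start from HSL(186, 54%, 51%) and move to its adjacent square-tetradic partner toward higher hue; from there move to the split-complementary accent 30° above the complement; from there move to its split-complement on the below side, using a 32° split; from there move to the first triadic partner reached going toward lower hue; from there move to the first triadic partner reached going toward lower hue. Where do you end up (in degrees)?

square ↑ +90°: 186 + 90 = 276°
split-comp 30° ↑ +210°: 276 + 210 = 486 → 486 − 360 = 126°
split-comp 32° ↓ +148°: 126 + 148 = 274°
triadic ↓ −120°: 274 − 120 = 154°
triadic ↓ −120°: 154 − 120 = 34°

34°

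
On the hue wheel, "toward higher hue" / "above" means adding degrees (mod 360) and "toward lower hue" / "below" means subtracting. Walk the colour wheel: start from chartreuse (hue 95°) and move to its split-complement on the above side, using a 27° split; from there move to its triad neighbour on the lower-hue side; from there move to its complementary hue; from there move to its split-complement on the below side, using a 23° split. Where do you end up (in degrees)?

159°

+207° (split-comp 27° ↑): 95 + 207 = 302°
−120° (triadic ↓): 302 − 120 = 182°
+180° (complement): 182 + 180 = 362 → 362 − 360 = 2°
+157° (split-comp 23° ↓): 2 + 157 = 159°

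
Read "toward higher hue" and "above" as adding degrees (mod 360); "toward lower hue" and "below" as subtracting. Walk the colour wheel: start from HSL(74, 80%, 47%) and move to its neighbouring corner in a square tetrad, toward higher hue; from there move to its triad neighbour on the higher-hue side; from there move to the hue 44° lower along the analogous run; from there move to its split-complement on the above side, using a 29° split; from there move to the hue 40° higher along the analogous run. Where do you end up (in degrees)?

+90° (square ↑): 74 + 90 = 164°
+120° (triadic ↑): 164 + 120 = 284°
−44° (analog 44° ↓): 284 − 44 = 240°
+209° (split-comp 29° ↑): 240 + 209 = 449 → 449 − 360 = 89°
+40° (analog 40° ↑): 89 + 40 = 129°

129°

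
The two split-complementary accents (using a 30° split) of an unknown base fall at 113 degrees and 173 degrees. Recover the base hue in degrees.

The accents sit 30° either side of the complement, so the complement is their short-arc midpoint on the wheel.
Short-arc midpoint of 113° and 173°: 143°.
Base is 180° from the complement: 143 − 180 = -37 → -37 + 360 = 323°

323°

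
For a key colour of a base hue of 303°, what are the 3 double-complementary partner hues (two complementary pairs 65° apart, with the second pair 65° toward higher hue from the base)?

A rectangular tetradic uses two complementary pairs 65° apart: offsets 0°, 65°, 180°, 245°.
303 + 65 = 368 → 368 − 360 = 8°
303 + 180 = 483 → 483 − 360 = 123°
303 + 245 = 548 → 548 − 360 = 188°

8°, 123° and 188°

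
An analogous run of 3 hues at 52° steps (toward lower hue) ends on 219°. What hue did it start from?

323°

2 steps of 52° (toward lower hue) give a net shift of −104°.
Start = end − shift: 219 + 104 = 323°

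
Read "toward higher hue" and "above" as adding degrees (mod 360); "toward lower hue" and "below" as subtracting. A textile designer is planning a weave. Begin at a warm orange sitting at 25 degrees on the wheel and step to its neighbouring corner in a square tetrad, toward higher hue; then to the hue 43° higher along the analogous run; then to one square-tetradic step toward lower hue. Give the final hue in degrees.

25 + 90 = 115°   (square ↑)
115 + 43 = 158°   (analog 43° ↑)
158 − 90 = 68°   (square ↓)

68°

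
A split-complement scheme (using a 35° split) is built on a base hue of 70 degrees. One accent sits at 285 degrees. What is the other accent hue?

215°

Split-complementary hues sit 35° either side of the complement.
Complement of the base 70°: 70 + 180 = 250°
The given accent 285° is 35° one side of 250°; the other accent sits 35° the other side: 250 − 35 = 215°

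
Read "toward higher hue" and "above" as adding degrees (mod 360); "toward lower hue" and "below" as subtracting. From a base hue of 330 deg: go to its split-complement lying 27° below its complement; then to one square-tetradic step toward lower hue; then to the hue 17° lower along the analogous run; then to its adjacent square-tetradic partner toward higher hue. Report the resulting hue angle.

+153° (split-comp 27° ↓): 330 + 153 = 483 → 483 − 360 = 123°
−90° (square ↓): 123 − 90 = 33°
−17° (analog 17° ↓): 33 − 17 = 16°
+90° (square ↑): 16 + 90 = 106°

106°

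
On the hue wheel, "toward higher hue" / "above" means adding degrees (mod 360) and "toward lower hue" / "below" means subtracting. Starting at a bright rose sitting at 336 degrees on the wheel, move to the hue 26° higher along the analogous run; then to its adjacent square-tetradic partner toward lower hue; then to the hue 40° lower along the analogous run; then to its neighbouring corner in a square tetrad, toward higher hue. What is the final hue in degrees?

322°

analog 26° ↑ +26°: 336 + 26 = 362 → 362 − 360 = 2°
square ↓ −90°: 2 − 90 = -88 → -88 + 360 = 272°
analog 40° ↓ −40°: 272 − 40 = 232°
square ↑ +90°: 232 + 90 = 322°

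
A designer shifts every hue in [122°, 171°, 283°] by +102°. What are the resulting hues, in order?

224°, 273°, 25°

122 + 102 = 224°
171 + 102 = 273°
283 + 102 = 385 → 385 − 360 = 25°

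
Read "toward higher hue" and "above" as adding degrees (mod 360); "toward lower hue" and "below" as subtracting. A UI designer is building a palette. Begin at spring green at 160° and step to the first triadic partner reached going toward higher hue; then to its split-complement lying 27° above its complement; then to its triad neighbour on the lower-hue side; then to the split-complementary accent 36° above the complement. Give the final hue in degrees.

triadic ↑ +120°: 160 + 120 = 280°
split-comp 27° ↑ +207°: 280 + 207 = 487 → 487 − 360 = 127°
triadic ↓ −120°: 127 − 120 = 7°
split-comp 36° ↑ +216°: 7 + 216 = 223°

223°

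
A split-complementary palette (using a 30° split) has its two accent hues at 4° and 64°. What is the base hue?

The accents sit 30° either side of the complement, so the complement is their short-arc midpoint on the wheel.
Short-arc midpoint of 4° and 64°: 34°.
Base is 180° from the complement: 34 − 180 = -146 → -146 + 360 = 214°

214°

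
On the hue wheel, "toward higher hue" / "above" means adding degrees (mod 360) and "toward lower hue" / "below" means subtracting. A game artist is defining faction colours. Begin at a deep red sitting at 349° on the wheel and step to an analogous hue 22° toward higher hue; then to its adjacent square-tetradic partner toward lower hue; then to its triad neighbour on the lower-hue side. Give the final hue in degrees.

analog 22° ↑ +22°: 349 + 22 = 371 → 371 − 360 = 11°
square ↓ −90°: 11 − 90 = -79 → -79 + 360 = 281°
triadic ↓ −120°: 281 − 120 = 161°

161°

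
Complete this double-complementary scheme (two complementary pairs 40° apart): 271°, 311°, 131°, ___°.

A rectangular tetradic uses two complementary pairs 40° apart: offsets 0°, 40°, 180°, 220°.
Among {131°, 271°, 311°}, 311° and 131° are a 180° pair.
The remaining hue 271° needs its own complement: 271 + 180 = 451 → 451 − 360 = 91°

91°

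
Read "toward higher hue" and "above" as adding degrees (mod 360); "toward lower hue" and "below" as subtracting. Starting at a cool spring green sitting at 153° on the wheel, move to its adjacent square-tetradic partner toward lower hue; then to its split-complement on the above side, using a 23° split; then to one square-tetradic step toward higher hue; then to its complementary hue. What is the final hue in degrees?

−90° (square ↓): 153 − 90 = 63°
+203° (split-comp 23° ↑): 63 + 203 = 266°
+90° (square ↑): 266 + 90 = 356°
+180° (complement): 356 + 180 = 536 → 536 − 360 = 176°

176°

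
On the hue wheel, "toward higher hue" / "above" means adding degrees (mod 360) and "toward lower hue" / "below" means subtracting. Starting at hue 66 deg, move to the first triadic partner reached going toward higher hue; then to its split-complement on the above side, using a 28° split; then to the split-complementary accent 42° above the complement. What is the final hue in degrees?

256°

66 + 120 = 186°   (triadic ↑)
186 + 208 = 394 → 394 − 360 = 34°   (split-comp 28° ↑)
34 + 222 = 256°   (split-comp 42° ↑)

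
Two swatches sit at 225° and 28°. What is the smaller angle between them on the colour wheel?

163°

|225 − 28| = 197.
The shorter arc is 360 − 197 = 163°.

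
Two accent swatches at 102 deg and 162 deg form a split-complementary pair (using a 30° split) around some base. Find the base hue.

The accents sit 30° either side of the complement, so the complement is their short-arc midpoint on the wheel.
Short-arc midpoint of 102° and 162°: 132°.
Base is 180° from the complement: 132 − 180 = -48 → -48 + 360 = 312°

312°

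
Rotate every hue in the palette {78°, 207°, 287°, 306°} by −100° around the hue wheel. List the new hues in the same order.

338°, 107°, 187°, 206°

78 − 100 = -22 → -22 + 360 = 338°
207 − 100 = 107°
287 − 100 = 187°
306 − 100 = 206°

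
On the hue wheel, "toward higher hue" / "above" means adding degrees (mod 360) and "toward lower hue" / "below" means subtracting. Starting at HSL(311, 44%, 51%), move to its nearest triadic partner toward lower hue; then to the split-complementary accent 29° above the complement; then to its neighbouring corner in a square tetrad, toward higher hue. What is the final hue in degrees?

triadic ↓ −120°: 311 − 120 = 191°
split-comp 29° ↑ +209°: 191 + 209 = 400 → 400 − 360 = 40°
square ↑ +90°: 40 + 90 = 130°

130°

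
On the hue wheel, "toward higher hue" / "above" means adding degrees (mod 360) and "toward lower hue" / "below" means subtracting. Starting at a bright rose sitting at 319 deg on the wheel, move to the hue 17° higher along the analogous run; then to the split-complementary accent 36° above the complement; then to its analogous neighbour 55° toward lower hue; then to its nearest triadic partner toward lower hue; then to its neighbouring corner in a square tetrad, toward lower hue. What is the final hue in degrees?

+17° (analog 17° ↑): 319 + 17 = 336°
+216° (split-comp 36° ↑): 336 + 216 = 552 → 552 − 360 = 192°
−55° (analog 55° ↓): 192 − 55 = 137°
−120° (triadic ↓): 137 − 120 = 17°
−90° (square ↓): 17 − 90 = -73 → -73 + 360 = 287°

287°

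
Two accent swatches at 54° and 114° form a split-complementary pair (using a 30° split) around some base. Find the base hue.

The accents sit 30° either side of the complement, so the complement is their short-arc midpoint on the wheel.
Short-arc midpoint of 54° and 114°: 84°.
Base is 180° from the complement: 84 − 180 = -96 → -96 + 360 = 264°

264°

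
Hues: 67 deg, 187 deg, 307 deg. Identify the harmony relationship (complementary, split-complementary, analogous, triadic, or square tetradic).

triadic

Sort the hues: 67°, 187°, 307°.
Successive gaps around the wheel: 120°, 120°, 120°.
Three hues equally spaced 120° apart form a triad.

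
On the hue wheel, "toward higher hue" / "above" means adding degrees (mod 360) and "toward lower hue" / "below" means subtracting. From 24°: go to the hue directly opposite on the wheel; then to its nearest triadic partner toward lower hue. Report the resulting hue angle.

84°

24 + 180 = 204°   (complement)
204 − 120 = 84°   (triadic ↓)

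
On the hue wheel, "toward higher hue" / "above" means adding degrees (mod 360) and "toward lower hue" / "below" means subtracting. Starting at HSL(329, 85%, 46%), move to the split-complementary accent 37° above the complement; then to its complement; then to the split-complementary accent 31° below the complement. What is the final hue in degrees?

329 + 217 = 546 → 546 − 360 = 186°   (split-comp 37° ↑)
186 + 180 = 366 → 366 − 360 = 6°   (complement)
6 + 149 = 155°   (split-comp 31° ↓)

155°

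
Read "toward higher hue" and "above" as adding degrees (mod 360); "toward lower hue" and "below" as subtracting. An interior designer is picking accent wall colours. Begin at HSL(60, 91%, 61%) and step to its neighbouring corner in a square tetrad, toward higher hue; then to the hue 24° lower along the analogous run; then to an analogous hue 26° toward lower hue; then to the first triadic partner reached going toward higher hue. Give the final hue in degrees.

220°

square ↑ +90°: 60 + 90 = 150°
analog 24° ↓ −24°: 150 − 24 = 126°
analog 26° ↓ −26°: 126 − 26 = 100°
triadic ↑ +120°: 100 + 120 = 220°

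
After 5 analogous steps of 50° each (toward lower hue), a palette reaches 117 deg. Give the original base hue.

5 steps of 50° (toward lower hue) give a net shift of −250°.
Start = end − shift: 117 + 250 = 367 → 367 − 360 = 7°

7°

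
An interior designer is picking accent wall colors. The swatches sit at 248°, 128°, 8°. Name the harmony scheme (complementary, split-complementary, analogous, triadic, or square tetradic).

triadic

Sort the hues: 8°, 128°, 248°.
Successive gaps around the wheel: 120°, 120°, 120°.
Three hues equally spaced 120° apart form a triad.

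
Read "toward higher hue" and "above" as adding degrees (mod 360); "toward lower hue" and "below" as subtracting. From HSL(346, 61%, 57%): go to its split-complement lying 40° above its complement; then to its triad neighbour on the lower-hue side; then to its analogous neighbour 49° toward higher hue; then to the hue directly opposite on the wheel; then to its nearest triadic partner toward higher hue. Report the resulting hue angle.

75°

+220° (split-comp 40° ↑): 346 + 220 = 566 → 566 − 360 = 206°
−120° (triadic ↓): 206 − 120 = 86°
+49° (analog 49° ↑): 86 + 49 = 135°
+180° (complement): 135 + 180 = 315°
+120° (triadic ↑): 315 + 120 = 435 → 435 − 360 = 75°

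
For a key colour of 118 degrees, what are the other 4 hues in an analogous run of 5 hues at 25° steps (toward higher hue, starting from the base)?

143°, 168°, 193°, 218°

Analogous hues sit every 25° along the wheel.
118 + 25 = 143°
118 + 50 = 168°
118 + 75 = 193°
118 + 100 = 218°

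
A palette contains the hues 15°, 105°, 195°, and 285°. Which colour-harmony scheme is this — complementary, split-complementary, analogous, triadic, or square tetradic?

Sort the hues: 15°, 105°, 195°, 285°.
Successive gaps around the wheel: 90°, 90°, 90°, 90°.
Four hues every 90° form a square tetradic scheme.

square tetradic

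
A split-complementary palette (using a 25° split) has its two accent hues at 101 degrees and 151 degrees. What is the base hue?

The accents sit 25° either side of the complement, so the complement is their short-arc midpoint on the wheel.
Short-arc midpoint of 101° and 151°: 126°.
Base is 180° from the complement: 126 − 180 = -54 → -54 + 360 = 306°

306°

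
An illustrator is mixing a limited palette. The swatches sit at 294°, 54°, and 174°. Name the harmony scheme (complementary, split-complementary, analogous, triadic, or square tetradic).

Sort the hues: 54°, 174°, 294°.
Successive gaps around the wheel: 120°, 120°, 120°.
Three hues equally spaced 120° apart form a triad.

triadic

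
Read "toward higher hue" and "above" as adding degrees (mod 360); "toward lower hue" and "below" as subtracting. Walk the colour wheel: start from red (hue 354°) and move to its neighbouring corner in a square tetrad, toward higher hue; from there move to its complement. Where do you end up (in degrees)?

+90° (square ↑): 354 + 90 = 444 → 444 − 360 = 84°
+180° (complement): 84 + 180 = 264°

264°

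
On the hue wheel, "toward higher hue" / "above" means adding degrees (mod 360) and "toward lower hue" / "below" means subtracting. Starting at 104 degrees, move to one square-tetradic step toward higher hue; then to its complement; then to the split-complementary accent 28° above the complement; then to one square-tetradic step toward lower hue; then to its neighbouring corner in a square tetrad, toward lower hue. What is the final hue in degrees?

42°

square ↑ +90°: 104 + 90 = 194°
complement +180°: 194 + 180 = 374 → 374 − 360 = 14°
split-comp 28° ↑ +208°: 14 + 208 = 222°
square ↓ −90°: 222 − 90 = 132°
square ↓ −90°: 132 − 90 = 42°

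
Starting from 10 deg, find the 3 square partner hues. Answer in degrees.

A square tetradic scheme places four hues every 90°.
10 + 90 = 100°
10 + 180 = 190°
10 + 270 = 280°

100°, 190° and 280°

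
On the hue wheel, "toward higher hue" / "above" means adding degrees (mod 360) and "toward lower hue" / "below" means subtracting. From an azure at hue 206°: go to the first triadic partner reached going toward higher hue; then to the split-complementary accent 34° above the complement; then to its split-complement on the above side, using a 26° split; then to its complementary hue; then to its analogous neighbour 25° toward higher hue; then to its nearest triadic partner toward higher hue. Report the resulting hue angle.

351°

+120° (triadic ↑): 206 + 120 = 326°
+214° (split-comp 34° ↑): 326 + 214 = 540 → 540 − 360 = 180°
+206° (split-comp 26° ↑): 180 + 206 = 386 → 386 − 360 = 26°
+180° (complement): 26 + 180 = 206°
+25° (analog 25° ↑): 206 + 25 = 231°
+120° (triadic ↑): 231 + 120 = 351°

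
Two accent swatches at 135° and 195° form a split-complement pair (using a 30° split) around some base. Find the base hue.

The accents sit 30° either side of the complement, so the complement is their short-arc midpoint on the wheel.
Short-arc midpoint of 135° and 195°: 165°.
Base is 180° from the complement: 165 − 180 = -15 → -15 + 360 = 345°

345°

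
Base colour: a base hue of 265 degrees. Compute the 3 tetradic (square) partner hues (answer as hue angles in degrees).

A square tetradic scheme places four hues every 90°.
265 + 90 = 355°
265 + 180 = 445 → 445 − 360 = 85°
265 + 270 = 535 → 535 − 360 = 175°

355°, 85°, 175°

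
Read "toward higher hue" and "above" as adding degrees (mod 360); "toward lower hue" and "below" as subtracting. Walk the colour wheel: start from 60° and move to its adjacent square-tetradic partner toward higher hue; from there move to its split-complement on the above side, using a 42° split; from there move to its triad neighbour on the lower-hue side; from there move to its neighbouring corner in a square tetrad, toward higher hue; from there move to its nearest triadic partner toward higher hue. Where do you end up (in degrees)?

102°

+90° (square ↑): 60 + 90 = 150°
+222° (split-comp 42° ↑): 150 + 222 = 372 → 372 − 360 = 12°
−120° (triadic ↓): 12 − 120 = -108 → -108 + 360 = 252°
+90° (square ↑): 252 + 90 = 342°
+120° (triadic ↑): 342 + 120 = 462 → 462 − 360 = 102°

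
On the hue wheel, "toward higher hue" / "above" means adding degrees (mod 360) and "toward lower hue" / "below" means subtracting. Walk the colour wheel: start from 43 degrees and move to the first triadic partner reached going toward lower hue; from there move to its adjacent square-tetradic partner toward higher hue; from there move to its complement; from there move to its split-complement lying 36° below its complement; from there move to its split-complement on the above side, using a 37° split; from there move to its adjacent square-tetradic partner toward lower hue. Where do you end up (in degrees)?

104°

triadic ↓ −120°: 43 − 120 = -77 → -77 + 360 = 283°
square ↑ +90°: 283 + 90 = 373 → 373 − 360 = 13°
complement +180°: 13 + 180 = 193°
split-comp 36° ↓ +144°: 193 + 144 = 337°
split-comp 37° ↑ +217°: 337 + 217 = 554 → 554 − 360 = 194°
square ↓ −90°: 194 − 90 = 104°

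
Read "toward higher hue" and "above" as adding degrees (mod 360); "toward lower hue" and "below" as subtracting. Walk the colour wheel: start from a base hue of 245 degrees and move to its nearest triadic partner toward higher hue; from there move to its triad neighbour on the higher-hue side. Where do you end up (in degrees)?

+120° (triadic ↑): 245 + 120 = 365 → 365 − 360 = 5°
+120° (triadic ↑): 5 + 120 = 125°

125°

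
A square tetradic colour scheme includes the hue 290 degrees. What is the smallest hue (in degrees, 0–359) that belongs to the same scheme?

20°

A square tetradic scheme places four hues every 90°.
The full set through 290° is {20°, 110°, 200°, 290°}.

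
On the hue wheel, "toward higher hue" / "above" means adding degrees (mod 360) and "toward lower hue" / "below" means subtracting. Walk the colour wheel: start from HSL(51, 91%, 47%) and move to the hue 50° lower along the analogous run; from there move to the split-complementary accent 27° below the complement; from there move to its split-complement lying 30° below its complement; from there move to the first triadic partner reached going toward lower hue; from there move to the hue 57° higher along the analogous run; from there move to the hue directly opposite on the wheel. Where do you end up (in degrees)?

61°

analog 50° ↓ −50°: 51 − 50 = 1°
split-comp 27° ↓ +153°: 1 + 153 = 154°
split-comp 30° ↓ +150°: 154 + 150 = 304°
triadic ↓ −120°: 304 − 120 = 184°
analog 57° ↑ +57°: 184 + 57 = 241°
complement +180°: 241 + 180 = 421 → 421 − 360 = 61°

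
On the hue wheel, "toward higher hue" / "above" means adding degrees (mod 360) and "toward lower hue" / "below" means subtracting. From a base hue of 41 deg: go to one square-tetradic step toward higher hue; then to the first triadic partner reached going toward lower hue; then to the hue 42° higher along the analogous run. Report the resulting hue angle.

+90° (square ↑): 41 + 90 = 131°
−120° (triadic ↓): 131 − 120 = 11°
+42° (analog 42° ↑): 11 + 42 = 53°

53°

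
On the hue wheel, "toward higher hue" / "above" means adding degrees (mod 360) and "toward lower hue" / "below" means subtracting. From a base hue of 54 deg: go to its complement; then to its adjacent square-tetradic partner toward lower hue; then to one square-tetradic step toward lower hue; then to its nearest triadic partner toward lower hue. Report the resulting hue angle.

294°

54 + 180 = 234°   (complement)
234 − 90 = 144°   (square ↓)
144 − 90 = 54°   (square ↓)
54 − 120 = -66 → -66 + 360 = 294°   (triadic ↓)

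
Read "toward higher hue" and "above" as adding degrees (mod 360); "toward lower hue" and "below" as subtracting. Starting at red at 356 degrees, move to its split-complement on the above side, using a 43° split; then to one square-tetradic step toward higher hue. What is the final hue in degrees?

309°

356 + 223 = 579 → 579 − 360 = 219°   (split-comp 43° ↑)
219 + 90 = 309°   (square ↑)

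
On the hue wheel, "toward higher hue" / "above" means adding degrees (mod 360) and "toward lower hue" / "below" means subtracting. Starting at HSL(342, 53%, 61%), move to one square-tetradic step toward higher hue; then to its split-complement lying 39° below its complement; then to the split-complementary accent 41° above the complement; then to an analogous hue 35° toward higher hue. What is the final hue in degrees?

109°

342 + 90 = 432 → 432 − 360 = 72°   (square ↑)
72 + 141 = 213°   (split-comp 39° ↓)
213 + 221 = 434 → 434 − 360 = 74°   (split-comp 41° ↑)
74 + 35 = 109°   (analog 35° ↑)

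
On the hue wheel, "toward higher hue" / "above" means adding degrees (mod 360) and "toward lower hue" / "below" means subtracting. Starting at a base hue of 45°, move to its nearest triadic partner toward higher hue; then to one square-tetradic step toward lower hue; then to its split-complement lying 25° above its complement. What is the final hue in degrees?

+120° (triadic ↑): 45 + 120 = 165°
−90° (square ↓): 165 − 90 = 75°
+205° (split-comp 25° ↑): 75 + 205 = 280°

280°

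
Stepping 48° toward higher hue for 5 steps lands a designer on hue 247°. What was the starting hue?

7°

5 steps of 48° (toward higher hue) give a net shift of +240°.
Start = end − shift: 247 − 240 = 7°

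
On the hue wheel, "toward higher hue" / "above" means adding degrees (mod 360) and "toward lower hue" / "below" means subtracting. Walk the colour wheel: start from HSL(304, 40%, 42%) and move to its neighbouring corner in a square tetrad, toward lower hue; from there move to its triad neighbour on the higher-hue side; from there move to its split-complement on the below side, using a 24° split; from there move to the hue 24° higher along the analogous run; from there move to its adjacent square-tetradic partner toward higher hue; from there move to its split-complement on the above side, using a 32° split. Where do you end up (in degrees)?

96°

304 − 90 = 214°   (square ↓)
214 + 120 = 334°   (triadic ↑)
334 + 156 = 490 → 490 − 360 = 130°   (split-comp 24° ↓)
130 + 24 = 154°   (analog 24° ↑)
154 + 90 = 244°   (square ↑)
244 + 212 = 456 → 456 − 360 = 96°   (split-comp 32° ↑)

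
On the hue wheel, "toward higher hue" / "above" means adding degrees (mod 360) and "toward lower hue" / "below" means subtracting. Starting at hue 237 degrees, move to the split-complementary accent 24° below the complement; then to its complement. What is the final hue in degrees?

213°

+156° (split-comp 24° ↓): 237 + 156 = 393 → 393 − 360 = 33°
+180° (complement): 33 + 180 = 213°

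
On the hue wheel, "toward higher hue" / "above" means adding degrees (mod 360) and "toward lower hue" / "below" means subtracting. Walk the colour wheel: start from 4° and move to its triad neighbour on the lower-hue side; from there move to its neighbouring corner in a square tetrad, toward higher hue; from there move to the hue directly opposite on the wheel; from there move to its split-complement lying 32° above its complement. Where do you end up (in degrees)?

4 − 120 = -116 → -116 + 360 = 244°   (triadic ↓)
244 + 90 = 334°   (square ↑)
334 + 180 = 514 → 514 − 360 = 154°   (complement)
154 + 212 = 366 → 366 − 360 = 6°   (split-comp 32° ↑)

6°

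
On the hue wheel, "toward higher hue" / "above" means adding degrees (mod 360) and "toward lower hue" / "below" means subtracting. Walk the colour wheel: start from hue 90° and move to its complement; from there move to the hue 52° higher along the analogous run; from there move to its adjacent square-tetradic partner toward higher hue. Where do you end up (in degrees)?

52°

+180° (complement): 90 + 180 = 270°
+52° (analog 52° ↑): 270 + 52 = 322°
+90° (square ↑): 322 + 90 = 412 → 412 − 360 = 52°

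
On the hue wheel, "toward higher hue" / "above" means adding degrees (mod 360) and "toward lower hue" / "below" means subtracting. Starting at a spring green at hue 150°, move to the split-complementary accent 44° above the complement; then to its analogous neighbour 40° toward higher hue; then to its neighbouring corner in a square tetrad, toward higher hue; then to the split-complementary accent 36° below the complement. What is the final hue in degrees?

+224° (split-comp 44° ↑): 150 + 224 = 374 → 374 − 360 = 14°
+40° (analog 40° ↑): 14 + 40 = 54°
+90° (square ↑): 54 + 90 = 144°
+144° (split-comp 36° ↓): 144 + 144 = 288°

288°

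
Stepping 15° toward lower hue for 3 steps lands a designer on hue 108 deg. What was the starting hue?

153°

3 steps of 15° (toward lower hue) give a net shift of −45°.
Start = end − shift: 108 + 45 = 153°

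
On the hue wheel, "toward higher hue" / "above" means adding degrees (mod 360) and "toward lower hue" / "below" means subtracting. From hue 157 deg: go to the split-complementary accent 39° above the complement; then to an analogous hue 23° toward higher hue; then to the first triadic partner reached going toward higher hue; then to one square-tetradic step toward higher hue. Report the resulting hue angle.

249°

157 + 219 = 376 → 376 − 360 = 16°   (split-comp 39° ↑)
16 + 23 = 39°   (analog 23° ↑)
39 + 120 = 159°   (triadic ↑)
159 + 90 = 249°   (square ↑)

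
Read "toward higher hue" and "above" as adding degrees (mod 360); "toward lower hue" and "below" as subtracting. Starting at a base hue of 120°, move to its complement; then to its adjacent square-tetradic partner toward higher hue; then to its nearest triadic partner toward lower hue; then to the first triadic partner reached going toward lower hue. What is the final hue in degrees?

150°

120 + 180 = 300°   (complement)
300 + 90 = 390 → 390 − 360 = 30°   (square ↑)
30 − 120 = -90 → -90 + 360 = 270°   (triadic ↓)
270 − 120 = 150°   (triadic ↓)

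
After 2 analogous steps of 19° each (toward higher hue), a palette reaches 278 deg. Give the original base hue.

240°

2 steps of 19° (toward higher hue) give a net shift of +38°.
Start = end − shift: 278 − 38 = 240°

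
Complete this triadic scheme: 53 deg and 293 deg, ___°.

A triad places three hues 120° apart.
The full set through 53° is {53°, 173°, 293°}.
Given {53°, 293°}, the missing hue is 173°.

173°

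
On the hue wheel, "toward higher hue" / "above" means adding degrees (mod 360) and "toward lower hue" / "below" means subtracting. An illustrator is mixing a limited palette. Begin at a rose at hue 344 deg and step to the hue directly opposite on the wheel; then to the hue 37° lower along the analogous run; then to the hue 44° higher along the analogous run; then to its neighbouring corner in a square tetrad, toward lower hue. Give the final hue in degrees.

81°

344 + 180 = 524 → 524 − 360 = 164°   (complement)
164 − 37 = 127°   (analog 37° ↓)
127 + 44 = 171°   (analog 44° ↑)
171 − 90 = 81°   (square ↓)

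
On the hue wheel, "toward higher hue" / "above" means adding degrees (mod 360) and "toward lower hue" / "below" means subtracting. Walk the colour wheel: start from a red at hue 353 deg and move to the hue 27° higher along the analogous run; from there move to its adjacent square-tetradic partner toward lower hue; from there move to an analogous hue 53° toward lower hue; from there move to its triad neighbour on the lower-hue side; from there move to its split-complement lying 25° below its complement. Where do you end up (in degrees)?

353 + 27 = 380 → 380 − 360 = 20°   (analog 27° ↑)
20 − 90 = -70 → -70 + 360 = 290°   (square ↓)
290 − 53 = 237°   (analog 53° ↓)
237 − 120 = 117°   (triadic ↓)
117 + 155 = 272°   (split-comp 25° ↓)

272°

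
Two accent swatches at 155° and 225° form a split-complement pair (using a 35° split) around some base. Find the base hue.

The accents sit 35° either side of the complement, so the complement is their short-arc midpoint on the wheel.
Short-arc midpoint of 155° and 225°: 190°.
Base is 180° from the complement: 190 − 180 = 10°

10°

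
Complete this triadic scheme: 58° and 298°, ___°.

A triad places three hues 120° apart.
The full set through 58° is {58°, 178°, 298°}.
Given {58°, 298°}, the missing hue is 178°.

178°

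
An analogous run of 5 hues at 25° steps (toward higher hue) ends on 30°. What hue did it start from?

290°

4 steps of 25° (toward higher hue) give a net shift of +100°.
Start = end − shift: 30 − 100 = -70 → -70 + 360 = 290°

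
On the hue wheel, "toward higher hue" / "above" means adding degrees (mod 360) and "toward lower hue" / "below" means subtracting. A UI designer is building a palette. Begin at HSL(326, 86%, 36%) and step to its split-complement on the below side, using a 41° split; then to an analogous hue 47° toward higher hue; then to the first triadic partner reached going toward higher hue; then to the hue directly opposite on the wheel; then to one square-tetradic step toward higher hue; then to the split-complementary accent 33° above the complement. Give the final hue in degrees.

35°

326 + 139 = 465 → 465 − 360 = 105°   (split-comp 41° ↓)
105 + 47 = 152°   (analog 47° ↑)
152 + 120 = 272°   (triadic ↑)
272 + 180 = 452 → 452 − 360 = 92°   (complement)
92 + 90 = 182°   (square ↑)
182 + 213 = 395 → 395 − 360 = 35°   (split-comp 33° ↑)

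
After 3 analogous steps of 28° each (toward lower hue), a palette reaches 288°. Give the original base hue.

12°

3 steps of 28° (toward lower hue) give a net shift of −84°.
Start = end − shift: 288 + 84 = 372 → 372 − 360 = 12°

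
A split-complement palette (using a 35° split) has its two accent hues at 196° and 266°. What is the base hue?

51°

The accents sit 35° either side of the complement, so the complement is their short-arc midpoint on the wheel.
Short-arc midpoint of 196° and 266°: 231°.
Base is 180° from the complement: 231 − 180 = 51°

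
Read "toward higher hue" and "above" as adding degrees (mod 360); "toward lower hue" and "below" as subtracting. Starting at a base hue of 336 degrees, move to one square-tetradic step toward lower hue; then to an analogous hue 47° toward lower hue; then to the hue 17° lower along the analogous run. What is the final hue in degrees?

182°

336 − 90 = 246°   (square ↓)
246 − 47 = 199°   (analog 47° ↓)
199 − 17 = 182°   (analog 17° ↓)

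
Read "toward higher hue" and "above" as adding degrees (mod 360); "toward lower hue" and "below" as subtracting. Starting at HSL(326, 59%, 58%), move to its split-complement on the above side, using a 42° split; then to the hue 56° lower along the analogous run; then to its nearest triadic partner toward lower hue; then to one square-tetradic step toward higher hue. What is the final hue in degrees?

102°

326 + 222 = 548 → 548 − 360 = 188°   (split-comp 42° ↑)
188 − 56 = 132°   (analog 56° ↓)
132 − 120 = 12°   (triadic ↓)
12 + 90 = 102°   (square ↑)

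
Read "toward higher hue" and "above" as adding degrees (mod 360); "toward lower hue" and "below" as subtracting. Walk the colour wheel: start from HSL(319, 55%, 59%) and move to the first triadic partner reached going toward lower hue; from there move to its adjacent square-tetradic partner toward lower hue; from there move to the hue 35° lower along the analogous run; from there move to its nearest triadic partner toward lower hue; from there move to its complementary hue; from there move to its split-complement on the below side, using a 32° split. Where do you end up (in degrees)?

282°

−120° (triadic ↓): 319 − 120 = 199°
−90° (square ↓): 199 − 90 = 109°
−35° (analog 35° ↓): 109 − 35 = 74°
−120° (triadic ↓): 74 − 120 = -46 → -46 + 360 = 314°
+180° (complement): 314 + 180 = 494 → 494 − 360 = 134°
+148° (split-comp 32° ↓): 134 + 148 = 282°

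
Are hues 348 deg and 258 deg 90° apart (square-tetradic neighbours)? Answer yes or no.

Angular distance: |348 − 258| = 90 = 90°.
90° apart (square-tetradic neighbours) requires 90°.

yes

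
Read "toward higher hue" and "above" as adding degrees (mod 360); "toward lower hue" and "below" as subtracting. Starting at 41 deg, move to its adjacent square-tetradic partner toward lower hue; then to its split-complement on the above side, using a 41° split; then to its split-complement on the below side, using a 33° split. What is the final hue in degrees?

−90° (square ↓): 41 − 90 = -49 → -49 + 360 = 311°
+221° (split-comp 41° ↑): 311 + 221 = 532 → 532 − 360 = 172°
+147° (split-comp 33° ↓): 172 + 147 = 319°

319°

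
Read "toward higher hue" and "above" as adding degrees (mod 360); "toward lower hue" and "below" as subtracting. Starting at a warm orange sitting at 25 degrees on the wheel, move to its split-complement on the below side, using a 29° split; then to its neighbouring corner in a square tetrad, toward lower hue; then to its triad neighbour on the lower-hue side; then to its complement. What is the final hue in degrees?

146°

25 + 151 = 176°   (split-comp 29° ↓)
176 − 90 = 86°   (square ↓)
86 − 120 = -34 → -34 + 360 = 326°   (triadic ↓)
326 + 180 = 506 → 506 − 360 = 146°   (complement)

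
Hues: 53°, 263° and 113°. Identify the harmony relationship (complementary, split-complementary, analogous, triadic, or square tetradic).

Sort the hues: 53°, 113°, 263°.
Successive gaps around the wheel: 60°, 150°, 150°.
Two 150° gaps and one 60° gap — a base hue opposite a pair of accents 30° either side of its complement — is the split-complementary pattern.

split-complementary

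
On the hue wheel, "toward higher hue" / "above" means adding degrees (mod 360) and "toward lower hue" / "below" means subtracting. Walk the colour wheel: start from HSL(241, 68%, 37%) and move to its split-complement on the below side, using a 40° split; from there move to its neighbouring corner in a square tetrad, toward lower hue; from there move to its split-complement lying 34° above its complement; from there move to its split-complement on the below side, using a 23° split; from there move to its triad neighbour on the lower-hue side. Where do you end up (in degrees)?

182°

split-comp 40° ↓ +140°: 241 + 140 = 381 → 381 − 360 = 21°
square ↓ −90°: 21 − 90 = -69 → -69 + 360 = 291°
split-comp 34° ↑ +214°: 291 + 214 = 505 → 505 − 360 = 145°
split-comp 23° ↓ +157°: 145 + 157 = 302°
triadic ↓ −120°: 302 − 120 = 182°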